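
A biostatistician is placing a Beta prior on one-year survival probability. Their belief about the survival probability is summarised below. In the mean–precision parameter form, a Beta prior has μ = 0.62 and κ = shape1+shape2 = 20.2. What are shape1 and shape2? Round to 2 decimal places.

shape1 = 12.52, shape2 = 7.68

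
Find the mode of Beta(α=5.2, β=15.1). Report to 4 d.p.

0.2295

With α,β > 1, mode = (α−1)/(α+β−2) = 4.2/18.3 = 0.2295.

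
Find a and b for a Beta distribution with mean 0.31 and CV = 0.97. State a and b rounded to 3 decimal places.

σ = CV·μ = 0.97×0.31 = 0.30070, so σ² = 0.090420.
s+1 = μ(1−μ)/σ² = 0.2139/0.090420 = 2.3656, so s = a+b = 1.3656.
a = μs = 0.423, b = (1−μ)s = 0.942.

a = 0.423, b = 0.942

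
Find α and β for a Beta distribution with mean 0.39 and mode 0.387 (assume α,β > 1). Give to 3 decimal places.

With s = α+β: μ = α/s and mode = (α−1)/(s−2). Eliminating α = μs,
μs − 1 = m(s−2) ⇒ s(μ−m) = 1−2m ⇒ s = 0.226/0.003 = 75.3333.
So α = μs = 29.380, β = (1−μ)s = 45.953.

α = 29.380, β = 45.953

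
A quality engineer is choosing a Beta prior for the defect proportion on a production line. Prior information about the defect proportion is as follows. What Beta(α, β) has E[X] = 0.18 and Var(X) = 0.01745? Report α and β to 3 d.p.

α = 1.343, β = 6.116

By moment matching, α+β = μ(1−μ)/σ² − 1 = (0.18·0.82)/0.01745 − 1 = 8.4585 − 1 = 7.4585.
Since α/(α+β) = μ, α = 0.18·7.4585 = 1.343 and β = 0.82·7.4585 = 6.116.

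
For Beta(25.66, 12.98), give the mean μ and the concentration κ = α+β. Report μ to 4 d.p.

μ = 0.6641, κ = 38.64

κ = α+β = 25.66+12.98 = 38.64; μ = α/κ = 25.66/38.64 = 0.6641.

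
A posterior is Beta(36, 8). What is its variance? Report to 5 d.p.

Var = αβ/[(α+β)²(α+β+1)] = (36×8)/(44²×45) = 288/87120 = 0.00331.

0.00331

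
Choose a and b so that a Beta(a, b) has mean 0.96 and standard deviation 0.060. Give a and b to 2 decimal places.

Variance = 0.060² = 0.003600. The moment-matching identity a+b = μ(1−μ)/Var − 1 gives
a+b = 0.0384/0.003600 − 1 = 9.6667, so a = μ·9.6667 = 9.28 and b = (1−μ)·9.6667 = 0.39.

a = 9.28, b = 0.39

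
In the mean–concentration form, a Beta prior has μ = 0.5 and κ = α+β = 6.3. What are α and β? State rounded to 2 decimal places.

Split κ in proportion μ : (1−μ): α = 0.5·6.3 = 3.15, β = 6.3 − 3.15 = 3.15.

α = 3.15, β = 3.15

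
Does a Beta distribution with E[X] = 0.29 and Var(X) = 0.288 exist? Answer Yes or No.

No

For any Beta, Var(X) < E[X]·(1−E[X]).
Here μ(1−μ) = 0.29×0.71 = 0.2059, and 0.288 ≥ 0.2059.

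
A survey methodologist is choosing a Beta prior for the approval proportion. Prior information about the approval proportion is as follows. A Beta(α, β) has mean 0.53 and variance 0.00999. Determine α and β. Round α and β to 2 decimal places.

α = 12.69, β = 11.25

By moment matching, α+β = μ(1−μ)/σ² − 1 = (0.53·0.47)/0.00999 − 1 = 24.9349 − 1 = 23.9349.
Since α/(α+β) = μ, α = 0.53·23.9349 = 12.69 and β = 0.47·23.9349 = 11.25.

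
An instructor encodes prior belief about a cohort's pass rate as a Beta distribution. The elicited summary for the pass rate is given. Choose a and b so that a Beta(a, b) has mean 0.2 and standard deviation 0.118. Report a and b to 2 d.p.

First σ² = 0.013924. Setting a = μn, b = (1−μ)n with n = a+b,
μ(1−μ)/(n+1) = 0.013924 ⇒ n+1 = 0.16/0.013924 = 11.4910 ⇒ n = 10.4910.
Hence a = 0.2×10.4910 = 2.10, b = 0.8×10.4910 = 8.39.

a = 2.10, b = 8.39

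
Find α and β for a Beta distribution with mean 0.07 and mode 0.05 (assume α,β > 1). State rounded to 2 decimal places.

α = 3.15, β = 41.85

With s = α+β: μ = α/s and mode = (α−1)/(s−2). Eliminating α = μs,
μs − 1 = m(s−2) ⇒ s(μ−m) = 1−2m ⇒ s = 0.90/0.02 = 45.0000.
So α = μs = 3.15, β = (1−μ)s = 41.85.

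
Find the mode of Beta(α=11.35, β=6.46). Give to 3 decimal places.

0.655

With α,β > 1, mode = (α−1)/(α+β−2) = 10.35/15.81 = 0.655.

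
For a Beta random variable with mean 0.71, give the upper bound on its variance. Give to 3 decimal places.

For fixed mean μ the Beta variance is μ(1−μ)/(α+β+1), increasing as α+β decreases.
Its least upper bound (not attained) is μ(1−μ) = 0.71·0.29 = 0.206.

0.206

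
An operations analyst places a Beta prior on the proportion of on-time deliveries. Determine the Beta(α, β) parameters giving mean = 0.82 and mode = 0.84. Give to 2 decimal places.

With s = α+β: μ = α/s and mode = (α−1)/(s−2). Eliminating α = μs,
μs − 1 = m(s−2) ⇒ s(μ−m) = 1−2m ⇒ s = -0.68/-0.02 = 34.0000.
So α = μs = 27.88, β = (1−μ)s = 6.12.

α = 27.88, β = 6.12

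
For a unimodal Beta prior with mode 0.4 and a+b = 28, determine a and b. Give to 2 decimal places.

a = 11.40, b = 16.60

Mode = (a−1)/(κ−2) with κ = a+b, so a−1 = 0.4·26 = 10.40.
a = 11.40; b = κ − a = 16.60.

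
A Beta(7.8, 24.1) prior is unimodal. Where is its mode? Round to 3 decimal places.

0.227

With α,β > 1, mode = (α−1)/(α+β−2) = 6.8/29.9 = 0.227.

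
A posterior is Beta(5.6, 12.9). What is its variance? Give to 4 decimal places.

0.0108

Var = αβ/[(α+β)²(α+β+1)] = (5.6×12.9)/(18.5²×19.5) = 72.24/6673.875 = 0.0108.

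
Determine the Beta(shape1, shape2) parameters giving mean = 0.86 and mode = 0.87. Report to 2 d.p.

With s = shape1+shape2: μ = shape1/s and mode = (shape1−1)/(s−2). Eliminating shape1 = μs,
μs − 1 = m(s−2) ⇒ s(μ−m) = 1−2m ⇒ s = -0.74/-0.01 = 74.0000.
So shape1 = μs = 63.64, shape2 = (1−μ)s = 10.36.

shape1 = 63.64, shape2 = 10.36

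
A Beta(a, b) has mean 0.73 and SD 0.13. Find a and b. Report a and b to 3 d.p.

Variance = 0.13² = 0.0169. The moment-matching identity a+b = μ(1−μ)/Var − 1 gives
a+b = 0.1971/0.0169 − 1 = 10.6627, so a = μ·10.6627 = 7.784 and b = (1−μ)·10.6627 = 2.879.

a = 7.784, b = 2.879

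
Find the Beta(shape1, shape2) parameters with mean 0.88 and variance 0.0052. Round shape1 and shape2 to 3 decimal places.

shape1 = 16.991, shape2 = 2.317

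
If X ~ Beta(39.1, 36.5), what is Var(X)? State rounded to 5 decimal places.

0.00326

Var = αβ/[(α+β)²(α+β+1)] = (39.1×36.5)/(75.6²×76.6) = 1427.15/437796.576 = 0.00326.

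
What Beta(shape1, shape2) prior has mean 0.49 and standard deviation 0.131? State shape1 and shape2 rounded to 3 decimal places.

shape1 = 6.645, shape2 = 6.917

First σ² = 0.017161. Setting shape1 = μn, shape2 = (1−μ)n with n = shape1+shape2,
μ(1−μ)/(n+1) = 0.017161 ⇒ n+1 = 0.2499/0.017161 = 14.5621 ⇒ n = 13.5621.
Hence shape1 = 0.49×13.5621 = 6.645, shape2 = 0.51×13.5621 = 6.917.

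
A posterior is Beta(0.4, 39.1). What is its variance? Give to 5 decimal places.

α+β = 39.5 and αβ = 15.64, so Var = αβ/[(α+β)²(α+β+1)] = 15.64/63190.125 = 0.00025.

0.00025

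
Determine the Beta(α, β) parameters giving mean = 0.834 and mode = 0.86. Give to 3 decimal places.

α = 23.095, β = 4.597

With s = α+β: μ = α/s and mode = (α−1)/(s−2). Eliminating α = μs,
μs − 1 = m(s−2) ⇒ s(μ−m) = 1−2m ⇒ s = -0.72/-0.026 = 27.6923.
So α = μs = 23.095, β = (1−μ)s = 4.597.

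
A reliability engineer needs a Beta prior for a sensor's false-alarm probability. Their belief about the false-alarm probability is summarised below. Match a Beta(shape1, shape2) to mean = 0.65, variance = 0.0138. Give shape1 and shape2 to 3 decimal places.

Write ν = shape1+shape2; then shape1 = μν and Var = μ(1−μ)/(ν+1).
ν = μ(1−μ)/Var − 1 = 0.2275/0.0138 − 1 = 15.4855.
shape1 = 0.65·15.4855 = 10.066, shape2 = 0.35·15.4855 = 5.420.

shape1 = 10.066, shape2 = 5.420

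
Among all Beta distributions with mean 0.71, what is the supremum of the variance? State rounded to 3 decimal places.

For fixed mean μ the Beta variance is μ(1−μ)/(α+β+1), increasing as α+β decreases.
Its least upper bound (not attained) is μ(1−μ) = 0.71·0.29 = 0.206.

0.206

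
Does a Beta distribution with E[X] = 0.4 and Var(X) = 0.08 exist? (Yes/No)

Yes

For any Beta, Var(X) < E[X]·(1−E[X]).
Here μ(1−μ) = 0.4×0.6 = 0.24, and 0.08 < 0.24.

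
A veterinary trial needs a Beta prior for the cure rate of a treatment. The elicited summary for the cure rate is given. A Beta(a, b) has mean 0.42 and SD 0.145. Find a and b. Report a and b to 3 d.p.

First σ² = 0.021025. Setting a = μn, b = (1−μ)n with n = a+b,
μ(1−μ)/(n+1) = 0.021025 ⇒ n+1 = 0.2436/0.021025 = 11.5862 ⇒ n = 10.5862.
Hence a = 0.42×10.5862 = 4.446, b = 0.58×10.5862 = 6.140.

a = 4.446, b = 6.140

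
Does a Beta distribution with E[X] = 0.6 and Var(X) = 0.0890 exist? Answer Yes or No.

The Beta variance bound is σ² < μ(1−μ).
Here μ(1−μ) = 0.6×0.4 = 0.24, and 0.0890 < 0.24.

Yes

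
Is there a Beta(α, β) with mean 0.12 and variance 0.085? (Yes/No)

Yes

A Beta with mean μ has variance μ(1−μ)/(α+β+1) < μ(1−μ).
Here μ(1−μ) = 0.12×0.88 = 0.1056, and 0.085 < 0.1056.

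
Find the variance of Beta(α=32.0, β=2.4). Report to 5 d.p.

μ = 32.0/34.4 = 0.930233; Var = μ(1−μ)/(α+β+1) = 0.0648999/35.4 = 0.00183.

0.00183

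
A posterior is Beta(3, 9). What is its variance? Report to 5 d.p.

0.01442

α+β = 12 and αβ = 27, so Var = αβ/[(α+β)²(α+β+1)] = 27/1872 = 0.01442.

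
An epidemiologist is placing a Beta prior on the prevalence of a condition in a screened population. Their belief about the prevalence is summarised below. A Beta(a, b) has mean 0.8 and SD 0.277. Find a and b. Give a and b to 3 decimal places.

a = 0.868, b = 0.217

First σ² = 0.076729. Setting a = μn, b = (1−μ)n with n = a+b,
μ(1−μ)/(n+1) = 0.076729 ⇒ n+1 = 0.16/0.076729 = 2.0853 ⇒ n = 1.0853.
Hence a = 0.8×1.0853 = 0.868, b = 0.2×1.0853 = 0.217.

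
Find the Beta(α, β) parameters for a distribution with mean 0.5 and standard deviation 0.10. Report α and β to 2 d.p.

α = 12.00, β = 12.00

Variance = 0.10² = 0.0100. The moment-matching identity α+β = μ(1−μ)/Var − 1 gives
α+β = 0.25/0.0100 − 1 = 24.0000, so α = μ·24.0000 = 12.00 and β = (1−μ)·24.0000 = 12.00.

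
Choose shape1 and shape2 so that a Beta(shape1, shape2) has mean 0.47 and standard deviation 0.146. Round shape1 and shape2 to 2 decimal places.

Variance = 0.146² = 0.021316. The moment-matching identity shape1+shape2 = μ(1−μ)/Var − 1 gives
shape1+shape2 = 0.2491/0.021316 − 1 = 10.6861, so shape1 = μ·10.6861 = 5.02 and shape2 = (1−μ)·10.6861 = 5.66.

shape1 = 5.02, shape2 = 5.66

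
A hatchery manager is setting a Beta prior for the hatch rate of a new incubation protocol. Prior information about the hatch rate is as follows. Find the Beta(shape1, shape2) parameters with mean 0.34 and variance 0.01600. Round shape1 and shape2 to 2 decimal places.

shape1 = 4.43, shape2 = 8.60

Write ν = shape1+shape2; then shape1 = μν and Var = μ(1−μ)/(ν+1).
ν = μ(1−μ)/Var − 1 = 0.2244/0.01600 − 1 = 13.0250.
shape1 = 0.34·13.0250 = 4.43, shape2 = 0.66·13.0250 = 8.60.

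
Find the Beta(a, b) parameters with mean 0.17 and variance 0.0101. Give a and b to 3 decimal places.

a = 2.205, b = 10.765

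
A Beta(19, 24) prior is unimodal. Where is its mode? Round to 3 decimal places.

0.439

The density x^(α−1)(1−x)^(β−1) is maximised at (α−1)/(α+β−2) = 18/41 = 0.439.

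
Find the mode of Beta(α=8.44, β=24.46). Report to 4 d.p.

0.2408

With α,β > 1, mode = (α−1)/(α+β−2) = 7.44/30.90 = 0.2408.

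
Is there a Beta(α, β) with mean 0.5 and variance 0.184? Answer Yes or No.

Yes

For any Beta, Var(X) < E[X]·(1−E[X]).
Here μ(1−μ) = 0.5×0.5 = 0.25, and 0.184 < 0.25.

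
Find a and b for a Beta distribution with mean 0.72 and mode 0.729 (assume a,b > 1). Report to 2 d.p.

Let s = a+b. Mean gives a = μs = 0.72s; mode gives (a−1)/(s−2) = 0.729.
Substituting: 0.72s − 1 = 0.729(s−2) = 0.729s − 1.458, so -0.009s = -0.458 and s = 50.8889.
Then a = 0.72×50.8889 = 36.64 and b = s−a = 14.25.

a = 36.64, b = 14.25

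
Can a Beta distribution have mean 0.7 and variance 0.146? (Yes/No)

Yes

For any Beta, Var(X) < E[X]·(1−E[X]).
Here μ(1−μ) = 0.7×0.3 = 0.21, and 0.146 < 0.21.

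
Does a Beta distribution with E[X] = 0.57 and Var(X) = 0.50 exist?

For any Beta, Var(X) < E[X]·(1−E[X]).
Here μ(1−μ) = 0.57×0.43 = 0.2451, and 0.50 ≥ 0.2451.

No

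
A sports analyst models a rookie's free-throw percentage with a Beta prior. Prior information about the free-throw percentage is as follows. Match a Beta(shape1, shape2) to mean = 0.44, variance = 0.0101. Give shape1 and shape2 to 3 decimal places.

Write ν = shape1+shape2; then shape1 = μν and Var = μ(1−μ)/(ν+1).
ν = μ(1−μ)/Var − 1 = 0.2464/0.0101 − 1 = 23.3960.
shape1 = 0.44·23.3960 = 10.294, shape2 = 0.56·23.3960 = 13.102.

shape1 = 10.294, shape2 = 13.102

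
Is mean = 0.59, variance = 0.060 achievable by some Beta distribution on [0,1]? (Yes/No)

A Beta with mean μ has variance μ(1−μ)/(α+β+1) < μ(1−μ).
Here μ(1−μ) = 0.59×0.41 = 0.2419, and 0.060 < 0.2419.

Yes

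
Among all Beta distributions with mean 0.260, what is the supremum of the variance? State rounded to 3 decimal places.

0.192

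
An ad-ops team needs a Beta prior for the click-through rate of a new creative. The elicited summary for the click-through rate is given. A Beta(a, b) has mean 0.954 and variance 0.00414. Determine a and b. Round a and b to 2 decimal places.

Write ν = a+b; then a = μν and Var = μ(1−μ)/(ν+1).
ν = μ(1−μ)/Var − 1 = 0.043884/0.00414 − 1 = 9.6000.
a = 0.954·9.6000 = 9.16, b = 0.046·9.6000 = 0.44.

a = 9.16, b = 0.44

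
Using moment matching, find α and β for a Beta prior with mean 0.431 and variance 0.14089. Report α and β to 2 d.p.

Write ν = α+β; then α = μν and Var = μ(1−μ)/(ν+1).
ν = μ(1−μ)/Var − 1 = 0.245239/0.14089 − 1 = 0.7406.
α = 0.431·0.7406 = 0.32, β = 0.569·0.7406 = 0.42.

α = 0.32, β = 0.42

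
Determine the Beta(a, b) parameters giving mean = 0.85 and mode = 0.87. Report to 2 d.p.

a = 31.45, b = 5.55

With s = a+b: μ = a/s and mode = (a−1)/(s−2). Eliminating a = μs,
μs − 1 = m(s−2) ⇒ s(μ−m) = 1−2m ⇒ s = -0.74/-0.02 = 37.0000.
So a = μs = 31.45, b = (1−μ)s = 5.55.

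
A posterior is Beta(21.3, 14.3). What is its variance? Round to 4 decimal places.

Var = αβ/[(α+β)²(α+β+1)] = (21.3×14.3)/(35.6²×36.6) = 304.59/46385.376 = 0.0066.

0.0066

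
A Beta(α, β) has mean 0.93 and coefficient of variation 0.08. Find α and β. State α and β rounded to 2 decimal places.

α = 10.01, β = 0.75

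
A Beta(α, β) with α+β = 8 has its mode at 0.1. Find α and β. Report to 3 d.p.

Mode = (α−1)/(κ−2) with κ = α+β, so α−1 = 0.1·6 = 0.600.
α = 1.600; β = κ − α = 6.400.

α = 1.600, β = 6.400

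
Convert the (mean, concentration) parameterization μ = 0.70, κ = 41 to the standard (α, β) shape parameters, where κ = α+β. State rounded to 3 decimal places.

α = 28.700, β = 12.300

Split κ in proportion μ : (1−μ): α = 0.70·41 = 28.700, β = 41 − 28.700 = 12.300.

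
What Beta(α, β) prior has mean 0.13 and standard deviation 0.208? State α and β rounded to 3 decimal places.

First σ² = 0.043264. Setting α = μn, β = (1−μ)n with n = α+β,
μ(1−μ)/(n+1) = 0.043264 ⇒ n+1 = 0.1131/0.043264 = 2.6142 ⇒ n = 1.6142.
Hence α = 0.13×1.6142 = 0.210, β = 0.87×1.6142 = 1.404.

α = 0.210, β = 1.404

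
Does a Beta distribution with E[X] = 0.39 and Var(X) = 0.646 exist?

No

The Beta variance bound is σ² < μ(1−μ).
Here μ(1−μ) = 0.39×0.61 = 0.2379, and 0.646 ≥ 0.2379.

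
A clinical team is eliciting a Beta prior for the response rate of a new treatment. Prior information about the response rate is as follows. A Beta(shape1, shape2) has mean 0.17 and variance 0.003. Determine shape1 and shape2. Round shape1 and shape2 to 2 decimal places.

By moment matching, shape1+shape2 = μ(1−μ)/σ² − 1 = (0.17·0.83)/0.003 − 1 = 47.0333 − 1 = 46.0333.
Since shape1/(shape1+shape2) = μ, shape1 = 0.17·46.0333 = 7.83 and shape2 = 0.83·46.0333 = 38.21.

shape1 = 7.83, shape2 = 38.21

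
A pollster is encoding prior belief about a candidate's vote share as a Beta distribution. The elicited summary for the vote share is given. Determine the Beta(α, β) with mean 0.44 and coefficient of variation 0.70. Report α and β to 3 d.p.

α = 0.703, β = 0.895

σ = CV·μ = 0.70×0.44 = 0.30800, so σ² = 0.094864.
s+1 = μ(1−μ)/σ² = 0.2464/0.094864 = 2.5974, so s = α+β = 1.5974.
α = μs = 0.703, β = (1−μ)s = 0.895.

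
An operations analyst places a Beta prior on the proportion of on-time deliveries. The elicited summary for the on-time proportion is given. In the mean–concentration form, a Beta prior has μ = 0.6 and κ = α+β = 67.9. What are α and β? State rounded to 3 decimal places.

α = 40.740, β = 27.160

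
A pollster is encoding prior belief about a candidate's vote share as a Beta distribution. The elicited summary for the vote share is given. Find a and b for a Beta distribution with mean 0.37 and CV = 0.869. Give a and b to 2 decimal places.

a = 0.46, b = 0.79

Var = (CV·μ)² = (0.869×0.37)² = 0.103382.
a+b = μ(1−μ)/Var − 1 = 0.2331/0.103382 − 1 = 1.2548.
Thus a = 0.37·1.2548 = 0.46 and b = 0.63·1.2548 = 0.79.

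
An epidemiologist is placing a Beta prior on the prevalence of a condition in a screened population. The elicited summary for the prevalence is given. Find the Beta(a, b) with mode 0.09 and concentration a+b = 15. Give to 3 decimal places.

Since the density peak of Beta(a,b) is at (a−1)/(a+b−2),
a = 1 + 0.09(15−2) = 2.170 and b = 15 − 2.170 = 12.830.

a = 2.170, b = 12.830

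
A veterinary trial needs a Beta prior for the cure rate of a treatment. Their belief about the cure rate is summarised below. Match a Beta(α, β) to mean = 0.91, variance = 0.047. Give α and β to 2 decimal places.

α = 0.68, β = 0.07

By moment matching, α+β = μ(1−μ)/σ² − 1 = (0.91·0.09)/0.047 − 1 = 1.7426 − 1 = 0.7426.
Since α/(α+β) = μ, α = 0.91·0.7426 = 0.68 and β = 0.09·0.7426 = 0.07.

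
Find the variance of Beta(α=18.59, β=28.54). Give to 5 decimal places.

α+β = 47.13 and αβ = 530.5586, so Var = αβ/[(α+β)²(α+β+1)] = 530.5586/106908.131997 = 0.00496.

0.00496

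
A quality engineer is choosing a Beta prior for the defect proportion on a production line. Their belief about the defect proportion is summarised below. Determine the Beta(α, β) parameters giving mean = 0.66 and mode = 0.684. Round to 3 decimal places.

α = 10.120, β = 5.213

With s = α+β: μ = α/s and mode = (α−1)/(s−2). Eliminating α = μs,
μs − 1 = m(s−2) ⇒ s(μ−m) = 1−2m ⇒ s = -0.368/-0.024 = 15.3333.
So α = μs = 10.120, β = (1−μ)s = 5.213.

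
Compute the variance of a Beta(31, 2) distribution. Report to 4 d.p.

0.0017

Var = αβ/[(α+β)²(α+β+1)] = (31×2)/(33²×34) = 62/37026 = 0.0017.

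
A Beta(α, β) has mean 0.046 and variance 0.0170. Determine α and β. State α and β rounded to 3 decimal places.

Write ν = α+β; then α = μν and Var = μ(1−μ)/(ν+1).
ν = μ(1−μ)/Var − 1 = 0.043884/0.0170 − 1 = 1.5814.
α = 0.046·1.5814 = 0.073, β = 0.954·1.5814 = 1.509.

α = 0.073, β = 1.509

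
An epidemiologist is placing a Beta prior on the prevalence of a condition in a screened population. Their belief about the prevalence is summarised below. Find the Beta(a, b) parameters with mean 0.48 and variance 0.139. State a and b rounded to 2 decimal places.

Let s = a+b. The Beta variance is μ(1−μ)/(s+1).
So s+1 = μ(1−μ)/σ² = (0.48×0.52)/0.139 = 0.2496/0.139 = 1.7957, giving s = 0.7957.
Then a = μs = 0.48×0.7957 = 0.38 and b = (1−μ)s = 0.52×0.7957 = 0.41.

a = 0.38, b = 0.41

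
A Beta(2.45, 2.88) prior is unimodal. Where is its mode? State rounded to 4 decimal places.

0.4354

The density x^(α−1)(1−x)^(β−1) is maximised at (α−1)/(α+β−2) = 1.45/3.33 = 0.4354.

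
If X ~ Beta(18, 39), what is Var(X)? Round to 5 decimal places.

0.00373

μ = 18/57 = 0.315789; Var = μ(1−μ)/(α+β+1) = 0.2160665/58 = 0.00373.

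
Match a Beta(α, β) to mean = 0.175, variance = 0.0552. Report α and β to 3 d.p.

α = 0.283, β = 1.333

By moment matching, α+β = μ(1−μ)/σ² − 1 = (0.175·0.825)/0.0552 − 1 = 2.6155 − 1 = 1.6155.
Since α/(α+β) = μ, α = 0.175·1.6155 = 0.283 and β = 0.825·1.6155 = 1.333.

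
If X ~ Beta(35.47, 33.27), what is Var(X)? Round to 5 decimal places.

μ = 35.47/68.74 = 0.516002; Var = μ(1−μ)/(α+β+1) = 0.2497439/69.74 = 0.00358.

0.00358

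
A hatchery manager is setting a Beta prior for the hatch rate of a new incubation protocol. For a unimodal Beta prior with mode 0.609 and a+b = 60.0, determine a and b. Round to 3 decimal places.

For a,b>1 the mode is (a−1)/(a+b−2), so a = mode·(κ−2)+1 = 0.609×58.0+1 = 36.322.
And b = (1−mode)·(κ−2)+1 = 0.391×58.0+1 = 23.678.

a = 36.322, b = 23.678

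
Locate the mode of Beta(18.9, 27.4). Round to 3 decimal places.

With α,β > 1, mode = (α−1)/(α+β−2) = 17.9/44.3 = 0.404.

0.404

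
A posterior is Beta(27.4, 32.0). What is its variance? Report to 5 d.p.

α+β = 59.4 and αβ = 876.80, so Var = αβ/[(α+β)²(α+β+1)] = 876.80/213112.944 = 0.00411.

0.00411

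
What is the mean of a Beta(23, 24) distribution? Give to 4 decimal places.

E[X] = α/(α+β) = 23/47 = 0.4894.

0.4894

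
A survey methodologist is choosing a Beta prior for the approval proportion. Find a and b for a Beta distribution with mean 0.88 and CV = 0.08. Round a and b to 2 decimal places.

a = 17.87, b = 2.44

Var = (CV·μ)² = (0.08×0.88)² = 0.004956.
a+b = μ(1−μ)/Var − 1 = 0.1056/0.004956 − 1 = 20.3068.
Thus a = 0.88·20.3068 = 17.87 and b = 0.12·20.3068 = 2.44.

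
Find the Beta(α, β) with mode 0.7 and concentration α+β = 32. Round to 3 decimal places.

Mode = (α−1)/(κ−2) with κ = α+β, so α−1 = 0.7·30 = 21.000.
α = 22.000; β = κ − α = 10.000.

α = 22.000, β = 10.000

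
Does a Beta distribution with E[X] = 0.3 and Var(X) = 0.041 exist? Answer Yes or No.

For any Beta, Var(X) < E[X]·(1−E[X]).
Here μ(1−μ) = 0.3×0.7 = 0.21, and 0.041 < 0.21.

Yes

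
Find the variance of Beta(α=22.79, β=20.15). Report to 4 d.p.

0.0057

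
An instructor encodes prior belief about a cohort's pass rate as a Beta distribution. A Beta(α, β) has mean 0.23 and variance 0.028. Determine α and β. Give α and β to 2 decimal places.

By moment matching, α+β = μ(1−μ)/σ² − 1 = (0.23·0.77)/0.028 − 1 = 6.3250 − 1 = 5.3250.
Since α/(α+β) = μ, α = 0.23·5.3250 = 1.22 and β = 0.77·5.3250 = 4.10.

α = 1.22, β = 4.10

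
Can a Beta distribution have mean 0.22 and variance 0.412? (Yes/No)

For any Beta, Var(X) < E[X]·(1−E[X]).
Here μ(1−μ) = 0.22×0.78 = 0.1716, and 0.412 ≥ 0.1716.

No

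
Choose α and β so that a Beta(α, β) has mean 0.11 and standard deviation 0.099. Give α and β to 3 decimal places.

α = 0.989, β = 8.000

σ² = 0.099² = 0.009801.
With s = α+β, Var = μ(1−μ)/(s+1), so s+1 = (0.11×0.89)/0.009801 = 9.9888 and s = 8.9888.
α = μs = 0.989, β = (1−μ)s = 8.000.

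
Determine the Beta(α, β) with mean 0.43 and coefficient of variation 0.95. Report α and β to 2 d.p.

α = 0.20, β = 0.27

σ = CV·μ = 0.95×0.43 = 0.40850, so σ² = 0.166872.
s+1 = μ(1−μ)/σ² = 0.2451/0.166872 = 1.4688, so s = α+β = 0.4688.
α = μs = 0.20, β = (1−μ)s = 0.27.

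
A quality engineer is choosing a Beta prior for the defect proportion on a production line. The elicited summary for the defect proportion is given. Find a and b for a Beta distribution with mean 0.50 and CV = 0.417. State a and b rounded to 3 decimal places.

a = 2.375, b = 2.375

σ = CV·μ = 0.417×0.50 = 0.20850, so σ² = 0.043472.
s+1 = μ(1−μ)/σ² = 0.2500/0.043472 = 5.7508, so s = a+b = 4.7508.
a = μs = 2.375, b = (1−μ)s = 2.375.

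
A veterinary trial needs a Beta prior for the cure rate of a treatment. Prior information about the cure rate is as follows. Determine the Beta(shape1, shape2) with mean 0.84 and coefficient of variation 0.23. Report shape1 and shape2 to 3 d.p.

shape1 = 2.185, shape2 = 0.416

Var = (CV·μ)² = (0.23×0.84)² = 0.037326.
shape1+shape2 = μ(1−μ)/Var − 1 = 0.1344/0.037326 − 1 = 2.6007.
Thus shape1 = 0.84·2.6007 = 2.185 and shape2 = 0.16·2.6007 = 0.416.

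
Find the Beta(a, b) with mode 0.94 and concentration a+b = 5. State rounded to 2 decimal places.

Since the density peak of Beta(a,b) is at (a−1)/(a+b−2),
a = 1 + 0.94(5−2) = 3.82 and b = 5 − 3.82 = 1.18.

a = 3.82, b = 1.18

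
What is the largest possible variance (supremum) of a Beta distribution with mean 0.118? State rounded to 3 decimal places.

0.104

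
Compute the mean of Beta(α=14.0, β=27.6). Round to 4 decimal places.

0.3365

E[X] = α/(α+β) = 14.0/41.6 = 0.3365.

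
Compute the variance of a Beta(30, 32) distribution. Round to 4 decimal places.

μ = 30/62 = 0.483871; Var = μ(1−μ)/(α+β+1) = 0.2497399/63 = 0.0040.

0.0040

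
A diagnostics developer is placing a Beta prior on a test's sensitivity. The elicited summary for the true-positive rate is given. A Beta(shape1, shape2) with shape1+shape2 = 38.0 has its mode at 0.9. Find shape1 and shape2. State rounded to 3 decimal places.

shape1 = 33.400, shape2 = 4.600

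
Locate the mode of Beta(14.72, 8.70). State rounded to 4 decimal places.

0.6405

The density x^(α−1)(1−x)^(β−1) is maximised at (α−1)/(α+β−2) = 13.72/21.42 = 0.6405.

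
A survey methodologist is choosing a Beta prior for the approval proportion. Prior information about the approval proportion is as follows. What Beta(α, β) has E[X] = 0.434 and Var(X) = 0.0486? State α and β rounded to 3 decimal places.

Write ν = α+β; then α = μν and Var = μ(1−μ)/(ν+1).
ν = μ(1−μ)/Var − 1 = 0.245644/0.0486 − 1 = 4.0544.
α = 0.434·4.0544 = 1.760, β = 0.566·4.0544 = 2.295.

α = 1.760, β = 2.295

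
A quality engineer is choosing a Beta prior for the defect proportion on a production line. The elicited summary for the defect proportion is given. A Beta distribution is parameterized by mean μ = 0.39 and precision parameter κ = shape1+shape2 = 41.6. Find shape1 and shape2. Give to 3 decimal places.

shape1 = 16.224, shape2 = 25.376

Split κ in proportion μ : (1−μ): shape1 = 0.39·41.6 = 16.224, shape2 = 41.6 − 16.224 = 25.376.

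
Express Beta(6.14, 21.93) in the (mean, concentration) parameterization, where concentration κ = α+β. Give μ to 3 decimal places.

μ = 0.219, κ = 28.07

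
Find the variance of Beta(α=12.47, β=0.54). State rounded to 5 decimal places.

0.00284

μ = 12.47/13.01 = 0.958493; Var = μ(1−μ)/(α+β+1) = 0.0397837/14.01 = 0.00284.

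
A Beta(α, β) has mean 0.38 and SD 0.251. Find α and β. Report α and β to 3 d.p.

α = 1.041, β = 1.699

First σ² = 0.063001. Setting α = μn, β = (1−μ)n with n = α+β,
μ(1−μ)/(n+1) = 0.063001 ⇒ n+1 = 0.2356/0.063001 = 3.7396 ⇒ n = 2.7396.
Hence α = 0.38×2.7396 = 1.041, β = 0.62×2.7396 = 1.699.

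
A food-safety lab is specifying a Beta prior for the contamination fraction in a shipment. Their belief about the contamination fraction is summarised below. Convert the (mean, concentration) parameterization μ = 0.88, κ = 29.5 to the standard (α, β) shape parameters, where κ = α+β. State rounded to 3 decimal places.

α = 25.960, β = 3.540

Split κ in proportion μ : (1−μ): α = 0.88·29.5 = 25.960, β = 29.5 − 25.960 = 3.540.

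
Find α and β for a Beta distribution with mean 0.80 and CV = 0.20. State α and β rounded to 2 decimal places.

α = 4.20, β = 1.05

Var = (CV·μ)² = (0.20×0.80)² = 0.025600.
α+β = μ(1−μ)/Var − 1 = 0.1600/0.025600 − 1 = 5.2500.
Thus α = 0.80·5.2500 = 4.20 and β = 0.20·5.2500 = 1.05.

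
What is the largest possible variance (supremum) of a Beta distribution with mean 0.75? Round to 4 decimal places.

0.1875

Var = μ(1−μ)/(α+β+1), which approaches μ(1−μ) as α+β → 0.
So the supremum is μ(1−μ) = 0.75×0.25 = 0.1875.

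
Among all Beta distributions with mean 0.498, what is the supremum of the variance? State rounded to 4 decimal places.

0.2500

Var = μ(1−μ)/(α+β+1), which approaches μ(1−μ) as α+β → 0.
So the supremum is μ(1−μ) = 0.498×0.502 = 0.2500.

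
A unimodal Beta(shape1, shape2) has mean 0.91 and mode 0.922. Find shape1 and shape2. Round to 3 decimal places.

Let s = shape1+shape2. Mean gives shape1 = μs = 0.91s; mode gives (shape1−1)/(s−2) = 0.922.
Substituting: 0.91s − 1 = 0.922(s−2) = 0.922s − 1.844, so -0.012s = -0.844 and s = 70.3333.
Then shape1 = 0.91×70.3333 = 64.003 and shape2 = s−shape1 = 6.330.

shape1 = 64.003, shape2 = 6.330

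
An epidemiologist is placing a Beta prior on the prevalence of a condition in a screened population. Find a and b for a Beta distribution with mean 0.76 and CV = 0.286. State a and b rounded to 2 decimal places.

Var = (CV·μ)² = (0.286×0.76)² = 0.047245.
a+b = μ(1−μ)/Var − 1 = 0.1824/0.047245 − 1 = 2.8607.
Thus a = 0.76·2.8607 = 2.17 and b = 0.24·2.8607 = 0.69.

a = 2.17, b = 0.69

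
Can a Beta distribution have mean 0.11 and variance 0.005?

Yes

The Beta variance bound is σ² < μ(1−μ).
Here μ(1−μ) = 0.11×0.89 = 0.0979, and 0.005 < 0.0979.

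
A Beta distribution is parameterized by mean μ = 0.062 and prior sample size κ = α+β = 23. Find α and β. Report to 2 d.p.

Split κ in proportion μ : (1−μ): α = 0.062·23 = 1.43, β = 23 − 1.43 = 21.57.

α = 1.43, β = 21.57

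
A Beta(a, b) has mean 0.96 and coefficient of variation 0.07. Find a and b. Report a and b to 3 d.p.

a = 7.203, b = 0.300

Var = (CV·μ)² = (0.07×0.96)² = 0.004516.
a+b = μ(1−μ)/Var − 1 = 0.0384/0.004516 − 1 = 7.5034.
Thus a = 0.96·7.5034 = 7.203 and b = 0.04·7.5034 = 0.300.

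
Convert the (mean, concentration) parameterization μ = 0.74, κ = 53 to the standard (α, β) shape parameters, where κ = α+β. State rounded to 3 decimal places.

α = μκ = 0.74×53 = 39.220 and β = (1−μ)κ = 0.26×53 = 13.780.

α = 39.220, β = 13.780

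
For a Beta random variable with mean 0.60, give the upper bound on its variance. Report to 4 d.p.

For fixed mean μ the Beta variance is μ(1−μ)/(α+β+1), increasing as α+β decreases.
Its least upper bound (not attained) is μ(1−μ) = 0.60·0.40 = 0.2400.

0.2400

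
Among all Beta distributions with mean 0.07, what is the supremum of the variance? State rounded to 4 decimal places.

0.0651

Var = μ(1−μ)/(α+β+1), which approaches μ(1−μ) as α+β → 0.
So the supremum is μ(1−μ) = 0.07×0.93 = 0.0651.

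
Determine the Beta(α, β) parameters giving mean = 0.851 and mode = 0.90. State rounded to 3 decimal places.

With s = α+β: μ = α/s and mode = (α−1)/(s−2). Eliminating α = μs,
μs − 1 = m(s−2) ⇒ s(μ−m) = 1−2m ⇒ s = -0.80/-0.049 = 16.3265.
So α = μs = 13.894, β = (1−μ)s = 2.433.

α = 13.894, β = 2.433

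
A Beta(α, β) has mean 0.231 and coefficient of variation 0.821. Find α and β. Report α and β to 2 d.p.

α = 0.91, β = 3.03

Var = (CV·μ)² = (0.821×0.231)² = 0.035968.
α+β = μ(1−μ)/Var − 1 = 0.177639/0.035968 − 1 = 3.9389.
Thus α = 0.231·3.9389 = 0.91 and β = 0.769·3.9389 = 3.03.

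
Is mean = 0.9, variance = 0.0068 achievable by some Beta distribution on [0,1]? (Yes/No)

For any Beta, Var(X) < E[X]·(1−E[X]).
Here μ(1−μ) = 0.9×0.1 = 0.09, and 0.0068 < 0.09.

Yes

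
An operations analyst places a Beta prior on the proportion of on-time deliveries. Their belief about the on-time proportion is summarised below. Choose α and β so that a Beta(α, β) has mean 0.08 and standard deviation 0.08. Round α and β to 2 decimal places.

σ² = 0.08² = 0.0064.
With s = α+β, Var = μ(1−μ)/(s+1), so s+1 = (0.08×0.92)/0.0064 = 11.5000 and s = 10.5000.
α = μs = 0.84, β = (1−μ)s = 9.66.

α = 0.84, β = 9.66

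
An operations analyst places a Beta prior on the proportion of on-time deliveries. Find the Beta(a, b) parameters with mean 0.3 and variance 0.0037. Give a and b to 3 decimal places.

a = 16.727, b = 39.030

Let s = a+b. The Beta variance is μ(1−μ)/(s+1).
So s+1 = μ(1−μ)/σ² = (0.3×0.7)/0.0037 = 0.21/0.0037 = 56.7568, giving s = 55.7568.
Then a = μs = 0.3×55.7568 = 16.727 and b = (1−μ)s = 0.7×55.7568 = 39.030.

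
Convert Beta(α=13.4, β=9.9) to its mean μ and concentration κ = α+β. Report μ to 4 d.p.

μ = 0.5751, κ = 23.3

κ = α+β = 13.4+9.9 = 23.3; μ = α/κ = 13.4/23.3 = 0.5751.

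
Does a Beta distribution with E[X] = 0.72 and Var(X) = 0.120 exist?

Yes

A Beta with mean μ has variance μ(1−μ)/(α+β+1) < μ(1−μ).
Here μ(1−μ) = 0.72×0.28 = 0.2016, and 0.120 < 0.2016.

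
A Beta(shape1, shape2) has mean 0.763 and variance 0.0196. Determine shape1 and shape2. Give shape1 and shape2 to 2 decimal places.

Let s = shape1+shape2. The Beta variance is μ(1−μ)/(s+1).
So s+1 = μ(1−μ)/σ² = (0.763×0.237)/0.0196 = 0.180831/0.0196 = 9.2261, giving s = 8.2261.
Then shape1 = μs = 0.763×8.2261 = 6.28 and shape2 = (1−μ)s = 0.237×8.2261 = 1.95.

shape1 = 6.28, shape2 = 1.95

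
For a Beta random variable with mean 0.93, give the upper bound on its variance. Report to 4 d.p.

For fixed mean μ the Beta variance is μ(1−μ)/(α+β+1), increasing as α+β decreases.
Its least upper bound (not attained) is μ(1−μ) = 0.93·0.07 = 0.0651.

0.0651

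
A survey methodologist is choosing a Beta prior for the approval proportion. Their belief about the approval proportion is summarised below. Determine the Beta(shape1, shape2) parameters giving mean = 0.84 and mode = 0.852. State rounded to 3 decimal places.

With s = shape1+shape2: μ = shape1/s and mode = (shape1−1)/(s−2). Eliminating shape1 = μs,
μs − 1 = m(s−2) ⇒ s(μ−m) = 1−2m ⇒ s = -0.704/-0.012 = 58.6667.
So shape1 = μs = 49.280, shape2 = (1−μ)s = 9.387.

shape1 = 49.280, shape2 = 9.387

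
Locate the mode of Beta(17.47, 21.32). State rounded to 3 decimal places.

With α,β > 1, mode = (α−1)/(α+β−2) = 16.47/36.79 = 0.448.

0.448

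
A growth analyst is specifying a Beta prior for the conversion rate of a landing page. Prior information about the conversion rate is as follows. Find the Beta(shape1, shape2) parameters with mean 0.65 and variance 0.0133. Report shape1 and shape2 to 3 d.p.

Write ν = shape1+shape2; then shape1 = μν and Var = μ(1−μ)/(ν+1).
ν = μ(1−μ)/Var − 1 = 0.2275/0.0133 − 1 = 16.1053.
shape1 = 0.65·16.1053 = 10.468, shape2 = 0.35·16.1053 = 5.637.

shape1 = 10.468, shape2 = 5.637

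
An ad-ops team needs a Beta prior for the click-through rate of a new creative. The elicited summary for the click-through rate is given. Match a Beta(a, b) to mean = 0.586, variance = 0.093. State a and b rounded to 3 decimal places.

Write ν = a+b; then a = μν and Var = μ(1−μ)/(ν+1).
ν = μ(1−μ)/Var − 1 = 0.242604/0.093 − 1 = 1.6086.
a = 0.586·1.6086 = 0.943, b = 0.414·1.6086 = 0.666.

a = 0.943, b = 0.666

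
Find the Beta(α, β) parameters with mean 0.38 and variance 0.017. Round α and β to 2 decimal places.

α = 4.89, β = 7.97

By moment matching, α+β = μ(1−μ)/σ² − 1 = (0.38·0.62)/0.017 − 1 = 13.8588 − 1 = 12.8588.
Since α/(α+β) = μ, α = 0.38·12.8588 = 4.89 and β = 0.62·12.8588 = 7.97.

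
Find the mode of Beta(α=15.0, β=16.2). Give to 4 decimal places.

0.4795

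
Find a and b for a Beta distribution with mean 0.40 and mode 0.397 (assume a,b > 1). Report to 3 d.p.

With s = a+b: μ = a/s and mode = (a−1)/(s−2). Eliminating a = μs,
μs − 1 = m(s−2) ⇒ s(μ−m) = 1−2m ⇒ s = 0.206/0.003 = 68.6667.
So a = μs = 27.467, b = (1−μ)s = 41.200.

a = 27.467, b = 41.200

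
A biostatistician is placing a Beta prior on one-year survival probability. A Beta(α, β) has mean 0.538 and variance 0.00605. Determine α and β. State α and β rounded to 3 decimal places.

α = 21.565, β = 18.519

By moment matching, α+β = μ(1−μ)/σ² − 1 = (0.538·0.462)/0.00605 − 1 = 41.0836 − 1 = 40.0836.
Since α/(α+β) = μ, α = 0.538·40.0836 = 21.565 and β = 0.462·40.0836 = 18.519.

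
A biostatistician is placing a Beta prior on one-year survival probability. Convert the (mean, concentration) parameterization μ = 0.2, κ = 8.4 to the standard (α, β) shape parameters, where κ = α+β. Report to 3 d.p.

α = 1.680, β = 6.720

Split κ in proportion μ : (1−μ): α = 0.2·8.4 = 1.680, β = 8.4 − 1.680 = 6.720.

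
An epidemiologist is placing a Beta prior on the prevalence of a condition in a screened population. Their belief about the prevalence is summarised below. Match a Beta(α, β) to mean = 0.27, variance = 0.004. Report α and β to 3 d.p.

Let s = α+β. The Beta variance is μ(1−μ)/(s+1).
So s+1 = μ(1−μ)/σ² = (0.27×0.73)/0.004 = 0.1971/0.004 = 49.2750, giving s = 48.2750.
Then α = μs = 0.27×48.2750 = 13.034 and β = (1−μ)s = 0.73×48.2750 = 35.241.

α = 13.034, β = 35.241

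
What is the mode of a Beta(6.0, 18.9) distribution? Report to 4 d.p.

The density x^(α−1)(1−x)^(β−1) is maximised at (α−1)/(α+β−2) = 5.0/22.9 = 0.2183.

0.2183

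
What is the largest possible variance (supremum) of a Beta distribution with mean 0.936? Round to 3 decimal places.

0.060

For fixed mean μ the Beta variance is μ(1−μ)/(α+β+1), increasing as α+β decreases.
Its least upper bound (not attained) is μ(1−μ) = 0.936·0.064 = 0.060.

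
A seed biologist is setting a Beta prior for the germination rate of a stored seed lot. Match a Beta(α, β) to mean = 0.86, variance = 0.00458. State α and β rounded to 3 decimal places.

Let s = α+β. The Beta variance is μ(1−μ)/(s+1).
So s+1 = μ(1−μ)/σ² = (0.86×0.14)/0.00458 = 0.1204/0.00458 = 26.2882, giving s = 25.2882.
Then α = μs = 0.86×25.2882 = 21.748 and β = (1−μ)s = 0.14×25.2882 = 3.540.

α = 21.748, β = 3.540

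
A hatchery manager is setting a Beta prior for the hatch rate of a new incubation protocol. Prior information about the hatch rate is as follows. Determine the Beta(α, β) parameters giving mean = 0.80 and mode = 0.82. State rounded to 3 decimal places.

α = 25.600, β = 6.400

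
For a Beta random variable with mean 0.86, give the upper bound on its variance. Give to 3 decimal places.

Var = μ(1−μ)/(α+β+1), which approaches μ(1−μ) as α+β → 0.
So the supremum is μ(1−μ) = 0.86×0.14 = 0.120.

0.120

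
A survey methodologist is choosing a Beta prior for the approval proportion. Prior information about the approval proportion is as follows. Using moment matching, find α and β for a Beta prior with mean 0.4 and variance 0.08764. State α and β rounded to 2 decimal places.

α = 0.70, β = 1.04

By moment matching, α+β = μ(1−μ)/σ² − 1 = (0.4·0.6)/0.08764 − 1 = 2.7385 − 1 = 1.7385.
Since α/(α+β) = μ, α = 0.4·1.7385 = 0.70 and β = 0.6·1.7385 = 1.04.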